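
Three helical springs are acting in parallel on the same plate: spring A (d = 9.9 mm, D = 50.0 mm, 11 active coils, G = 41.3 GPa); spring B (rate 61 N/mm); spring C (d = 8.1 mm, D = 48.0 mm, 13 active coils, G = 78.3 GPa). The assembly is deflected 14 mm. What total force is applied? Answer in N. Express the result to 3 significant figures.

k_A = Gd⁴/(8D³N_a) = (41.3×10³)(9.9⁴)/(8·50.0³·11) = 36.066 N/mm
k_C = Gd⁴/(8D³N_a) = (78.3×10³)(8.1⁴)/(8·48.0³·13) = 29.305 N/mm
Parallel: k_eq = 36.066 + 61 + 29.305 = 126.37 N/mm
F = k_eq·δ = 126.37·14 = 1769.2 N

1770 N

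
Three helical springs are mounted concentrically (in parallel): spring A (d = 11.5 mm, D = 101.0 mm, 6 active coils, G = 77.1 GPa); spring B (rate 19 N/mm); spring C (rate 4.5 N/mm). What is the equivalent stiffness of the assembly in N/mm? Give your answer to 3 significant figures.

50.8 N/mm

k_A = Gd⁴/(8D³N_a) = (77.1×10³)(11.5⁴)/(8·101.0³·6) = 27.267 N/mm
Parallel: k_eq = 27.267 + 19 + 4.5 = 50.767 N/mm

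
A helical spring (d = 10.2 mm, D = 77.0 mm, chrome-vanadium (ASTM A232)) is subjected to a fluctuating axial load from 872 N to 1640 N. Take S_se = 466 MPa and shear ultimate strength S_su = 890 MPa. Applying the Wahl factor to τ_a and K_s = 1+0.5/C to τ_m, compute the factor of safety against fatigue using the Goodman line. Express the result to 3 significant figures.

C = D/d = 77.0/10.2 = 7.5490; K_W = (4C−1)/(4C−4)+0.615/C = 1.1960; K_s = 1+0.5/C = 1.0662
F_a = (F_max−F_min)/2 = 384 N; F_m = (F_max+F_min)/2 = 1256 N
τ_a = K_W·8F_aD/(πd³) = 1.1960 × 70.951 = 84.857 MPa
τ_m = K_s·8F_mD/(πd³) = 1.0662 × 232.07 = 247.44 MPa
Goodman: 1/n_f = τ_a/S_se + τ_m/S_su = 84.857/466 + 247.44/890 = 0.18210 + 0.27802 = 0.46012
n_f = 1/0.46012 = 2.173

2.17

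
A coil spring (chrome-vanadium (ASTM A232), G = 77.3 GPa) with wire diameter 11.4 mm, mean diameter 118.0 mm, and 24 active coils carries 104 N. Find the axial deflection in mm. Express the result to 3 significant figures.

k = Gd⁴/(8D³N_a) = (77.3×10³)(11.4⁴)/(8·118.0³·24) = 4.1386 N/mm
δ = F/k = 104 / 4.1386 = 25.129 mm

25.1 mm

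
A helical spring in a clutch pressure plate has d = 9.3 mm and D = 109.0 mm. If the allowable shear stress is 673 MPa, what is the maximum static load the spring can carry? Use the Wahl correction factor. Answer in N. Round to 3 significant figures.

1740 N

C = D/d = 109.0/9.3 = 11.7204
K_W = (4C−1)/(4C−4) + 0.615/C = 45.882/42.882 + 0.0525 = 1.1224
τ_max = K·8FD/(πd³) → F_max = τ_allow·πd³/(8DK)
F_max = 673·π·9.3³/(8·109.0·1.1224) = 1.7006e+06/978.76 = 1737.5 N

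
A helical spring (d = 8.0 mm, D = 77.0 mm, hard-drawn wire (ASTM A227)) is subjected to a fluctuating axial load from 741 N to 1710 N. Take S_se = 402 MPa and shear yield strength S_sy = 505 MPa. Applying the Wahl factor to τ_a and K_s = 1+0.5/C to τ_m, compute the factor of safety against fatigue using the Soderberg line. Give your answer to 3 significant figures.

C = D/d = 77.0/8.0 = 9.6250; K_W = (4C−1)/(4C−4)+0.615/C = 1.1509; K_s = 1+0.5/C = 1.0519
F_a = (F_max−F_min)/2 = 484.5 N; F_m = (F_max+F_min)/2 = 1225.5 N
τ_a = K_W·8F_aD/(πd³) = 1.1509 × 185.55 = 213.54 MPa
τ_m = K_s·8F_mD/(πd³) = 1.0519 × 469.33 = 493.71 MPa
Soderberg: 1/n_f = τ_a/S_se + τ_m/S_sy = 213.54/402 + 493.71/505 = 0.53119 + 0.97764 = 1.5088
n_f = 1/1.5088 = 0.6628

0.663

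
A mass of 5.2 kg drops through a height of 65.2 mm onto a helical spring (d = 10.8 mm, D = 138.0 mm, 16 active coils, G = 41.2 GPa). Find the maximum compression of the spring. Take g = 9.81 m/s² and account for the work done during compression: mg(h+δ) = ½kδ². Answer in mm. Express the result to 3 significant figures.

101 mm

k = Gd⁴/(8D³N_a) = (41.2×10³)(10.8⁴)/(8·138.0³·16) = 1.6663 N/mm
W = mg = 5.2 × 9.81 = 51.012 N
½kδ² − Wδ − Wh = 0 → δ = (W + √(W² + 2kWh))/k
δ = (51.012 + √(2602.2 + 11084))/1.6663 = (51.012 + 116.99)/1.6663 = 100.82 mm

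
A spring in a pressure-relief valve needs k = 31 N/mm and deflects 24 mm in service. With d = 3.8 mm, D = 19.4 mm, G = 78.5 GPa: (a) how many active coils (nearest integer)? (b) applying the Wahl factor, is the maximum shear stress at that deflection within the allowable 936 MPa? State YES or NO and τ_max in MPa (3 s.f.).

(a) 9 coils; (b) YES, τ_max = 877 MPa

N_a = Gd⁴/(8D³k) = (78.5×10³)(3.8⁴)/(8·19.4³·31) = 9.04 → N_a = 9
Actual rate k = Gd⁴/(8D³·9) = 31.136 N/mm
Working load F = kδ = 31.136·24 = 747.27 N
C = 19.4/3.8 = 5.1053; K_W = (4C−1)/(4C−4)+0.615/C = 1.3032
τ_max = K_W·8FD/(πd³) = 1.3032·672.77 = 876.73 MPa
τ_max ≤ 936 MPa → acceptable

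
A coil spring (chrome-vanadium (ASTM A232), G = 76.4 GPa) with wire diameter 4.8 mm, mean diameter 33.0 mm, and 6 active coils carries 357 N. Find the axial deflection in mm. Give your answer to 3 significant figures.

k = Gd⁴/(8D³N_a) = (76.4×10³)(4.8⁴)/(8·33.0³·6) = 23.511 N/mm
δ = F/k = 357 / 23.511 = 15.184 mm

15.2 mm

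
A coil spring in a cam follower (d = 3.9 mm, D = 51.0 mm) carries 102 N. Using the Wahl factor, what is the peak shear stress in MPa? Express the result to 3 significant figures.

Spring index C = D/d = 51.0/3.9 = 13.0769
K_W = (4C−1)/(4C−4) + 0.615/C = 51.308/48.308 + 0.0470 = 1.1091
τ₀ = 8FD/(πd³) = 8·102·51.0/(π·3.9³) = 41616/186.36 = 223.31 MPa
τ_max = K·τ₀ = 1.1091 × 223.31 = 247.68 MPa

248 MPa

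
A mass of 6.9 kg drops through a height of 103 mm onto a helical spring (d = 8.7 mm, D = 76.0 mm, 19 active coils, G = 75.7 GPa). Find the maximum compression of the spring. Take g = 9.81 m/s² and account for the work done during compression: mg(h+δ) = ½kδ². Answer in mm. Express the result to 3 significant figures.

k = Gd⁴/(8D³N_a) = (75.7×10³)(8.7⁴)/(8·76.0³·19) = 6.4996 N/mm
W = mg = 6.9 × 9.81 = 67.689 N
½kδ² − Wδ − Wh = 0 → δ = (W + √(W² + 2kWh))/k
δ = (67.689 + √(4581.8 + 90630.4))/6.4996 = (67.689 + 308.56)/6.4996 = 57.888 mm

57.9 mm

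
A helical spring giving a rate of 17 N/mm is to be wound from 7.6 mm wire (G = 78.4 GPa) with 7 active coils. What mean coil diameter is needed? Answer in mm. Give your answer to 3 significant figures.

D = (Gd⁴/(8N_a·k))^(1/3) = (78.4×10³·7.6⁴/(8·7·17))^(1/3)
  = (274747)^(1/3) = 65.0096 mm

65.0 mm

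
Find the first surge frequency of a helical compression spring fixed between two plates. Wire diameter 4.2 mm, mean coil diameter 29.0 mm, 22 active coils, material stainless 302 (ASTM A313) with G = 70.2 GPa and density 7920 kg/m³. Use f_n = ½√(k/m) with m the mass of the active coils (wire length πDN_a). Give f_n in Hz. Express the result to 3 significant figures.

76.1 Hz

k = Gd⁴/(8D³N_a) = (70.2×10³)(4.2⁴)/(8·29.0³·22) = 5.0889 N/mm = 5088.9 N/m
Wire length L = πDN_a = π·29.0·22 = 2004.3 mm
m = ρ·(πd²/4)·L = 7920 × 13.854×10⁻⁶ m² × 2.0043 m = 0.21993 kg
f_n = ½√(k/m) = 0.5·√(5088.9/0.21993) = 0.5·√(23139) = 76.057 Hz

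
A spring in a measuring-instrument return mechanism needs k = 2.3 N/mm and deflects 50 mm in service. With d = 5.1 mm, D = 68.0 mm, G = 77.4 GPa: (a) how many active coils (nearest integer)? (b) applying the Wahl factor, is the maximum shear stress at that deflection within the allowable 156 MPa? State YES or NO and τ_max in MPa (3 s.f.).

(a) 9 coils; (b) NO, τ_max = 167 MPa

N_a = Gd⁴/(8D³k) = (77.4×10³)(5.1⁴)/(8·68.0³·2.3) = 9.051 → N_a = 9
Actual rate k = Gd⁴/(8D³·9) = 2.3129 N/mm
Working load F = kδ = 2.3129·50 = 115.65 N
C = 68.0/5.1 = 13.3333; K_W = (4C−1)/(4C−4)+0.615/C = 1.1069
τ_max = K_W·8FD/(πd³) = 1.1069·150.96 = 167.11 MPa
τ_max > 156 MPa → exceeds allowable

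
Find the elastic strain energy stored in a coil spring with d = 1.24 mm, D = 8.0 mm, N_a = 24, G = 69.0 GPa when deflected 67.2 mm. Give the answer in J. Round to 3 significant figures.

3.75 J

k = Gd⁴/(8D³N_a) = (69.0×10³)(1.24⁴)/(8·8.0³·24) = 1.6595 N/mm
U = ½kδ² = 0.5 × 1.6595 × 67.2² = 3746.9 N·mm = 3.7469 J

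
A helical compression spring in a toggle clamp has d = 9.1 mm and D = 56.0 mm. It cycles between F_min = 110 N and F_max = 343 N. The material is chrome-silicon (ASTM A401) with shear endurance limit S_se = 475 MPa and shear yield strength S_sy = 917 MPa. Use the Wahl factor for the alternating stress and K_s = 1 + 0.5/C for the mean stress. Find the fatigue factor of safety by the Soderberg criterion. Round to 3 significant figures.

C = D/d = 56.0/9.1 = 6.1538; K_W = (4C−1)/(4C−4)+0.615/C = 1.2455; K_s = 1+0.5/C = 1.0813
F_a = (F_max−F_min)/2 = 116.5 N; F_m = (F_max+F_min)/2 = 226.5 N
τ_a = K_W·8F_aD/(πd³) = 1.2455 × 22.046 = 27.457 MPa
τ_m = K_s·8F_mD/(πd³) = 1.0813 × 42.862 = 46.345 MPa
Soderberg: 1/n_f = τ_a/S_se + τ_m/S_sy = 27.457/475 + 46.345/917 = 0.05781 + 0.05054 = 0.10834
n_f = 1/0.10834 = 9.23

9.23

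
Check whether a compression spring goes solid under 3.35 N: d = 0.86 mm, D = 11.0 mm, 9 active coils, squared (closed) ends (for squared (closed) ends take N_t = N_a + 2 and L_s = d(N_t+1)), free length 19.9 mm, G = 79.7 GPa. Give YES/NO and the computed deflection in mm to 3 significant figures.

k = Gd⁴/(8D³N_a) = (79.7×10³)(0.86⁴)/(8·11.0³·9) = 0.45493 N/mm
N_t = 11; L_s = 0.86·12 = 10.32 mm; δ_solid = L₀ − L_s = 19.9 − 10.32 = 9.58 mm
δ = F/k = 3.35/0.45493 = 7.3638 mm
δ < δ_solid → spring does not go solid

NO, δ = 7.36 mm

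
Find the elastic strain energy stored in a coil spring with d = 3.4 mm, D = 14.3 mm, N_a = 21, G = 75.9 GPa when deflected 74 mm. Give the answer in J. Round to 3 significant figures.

k = Gd⁴/(8D³N_a) = (75.9×10³)(3.4⁴)/(8·14.3³·21) = 20.646 N/mm
U = ½kδ² = 0.5 × 20.646 × 74² = 56529 N·mm = 56.529 J

56.5 J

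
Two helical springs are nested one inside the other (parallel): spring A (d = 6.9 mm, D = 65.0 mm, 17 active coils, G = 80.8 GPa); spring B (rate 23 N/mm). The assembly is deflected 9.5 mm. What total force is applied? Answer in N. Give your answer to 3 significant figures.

k_A = Gd⁴/(8D³N_a) = (80.8×10³)(6.9⁴)/(8·65.0³·17) = 4.9038 N/mm
Parallel: k_eq = 4.9038 + 23 = 27.904 N/mm
F = k_eq·δ = 27.904·9.5 = 265.09 N

265 N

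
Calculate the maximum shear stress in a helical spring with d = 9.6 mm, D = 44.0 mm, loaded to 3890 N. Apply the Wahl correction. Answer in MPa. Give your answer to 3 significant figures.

662 MPa

Spring index C = D/d = 44.0/9.6 = 4.5833
K_W = (4C−1)/(4C−4) + 0.615/C = 17.333/14.333 + 0.1342 = 1.3435
τ₀ = 8FD/(πd³) = 8·3890·44.0/(π·9.6³) = 1.36928e+06/2779.5 = 492.64 MPa
τ_max = K·τ₀ = 1.3435 × 492.64 = 661.85 MPa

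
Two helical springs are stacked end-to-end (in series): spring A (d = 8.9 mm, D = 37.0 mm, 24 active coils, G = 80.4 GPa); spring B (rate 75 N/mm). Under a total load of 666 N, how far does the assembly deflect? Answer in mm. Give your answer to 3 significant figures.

k_A = Gd⁴/(8D³N_a) = (80.4×10³)(8.9⁴)/(8·37.0³·24) = 51.869 N/mm
Series: 1/k_eq = 1/51.869 + 1/75 = 0.032613; k_eq = 30.663 N/mm
δ = F/k_eq = 666/30.663 = 21.72 mm

21.7 mm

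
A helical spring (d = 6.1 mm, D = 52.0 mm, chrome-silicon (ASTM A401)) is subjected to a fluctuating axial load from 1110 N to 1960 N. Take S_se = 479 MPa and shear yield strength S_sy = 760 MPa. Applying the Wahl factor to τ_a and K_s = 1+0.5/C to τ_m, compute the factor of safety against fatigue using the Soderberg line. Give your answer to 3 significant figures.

0.539

C = D/d = 52.0/6.1 = 8.5246; K_W = (4C−1)/(4C−4)+0.615/C = 1.1718; K_s = 1+0.5/C = 1.0587
F_a = (F_max−F_min)/2 = 425 N; F_m = (F_max+F_min)/2 = 1535 N
τ_a = K_W·8F_aD/(πd³) = 1.1718 × 247.94 = 290.54 MPa
τ_m = K_s·8F_mD/(πd³) = 1.0587 × 895.49 = 948.02 MPa
Soderberg: 1/n_f = τ_a/S_se + τ_m/S_sy = 290.54/479 + 948.02/760 = 0.60655 + 1.24739 = 1.8539
n_f = 1/1.8539 = 0.5394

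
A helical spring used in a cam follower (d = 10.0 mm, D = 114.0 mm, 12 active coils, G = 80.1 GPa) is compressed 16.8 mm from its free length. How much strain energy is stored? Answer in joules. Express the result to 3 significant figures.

0.795 J

k = Gd⁴/(8D³N_a) = (80.1×10³)(10.0⁴)/(8·114.0³·12) = 5.6318 N/mm
U = ½kδ² = 0.5 × 5.6318 × 16.8² = 794.76 N·mm = 0.79476 J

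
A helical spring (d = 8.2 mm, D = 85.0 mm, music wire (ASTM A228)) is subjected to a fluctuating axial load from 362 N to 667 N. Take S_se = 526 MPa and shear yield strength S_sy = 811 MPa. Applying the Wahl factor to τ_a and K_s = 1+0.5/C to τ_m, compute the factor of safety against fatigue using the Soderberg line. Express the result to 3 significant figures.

C = D/d = 85.0/8.2 = 10.3659; K_W = (4C−1)/(4C−4)+0.615/C = 1.1394; K_s = 1+0.5/C = 1.0482
F_a = (F_max−F_min)/2 = 152.5 N; F_m = (F_max+F_min)/2 = 514.5 N
τ_a = K_W·8F_aD/(πd³) = 1.1394 × 59.867 = 68.213 MPa
τ_m = K_s·8F_mD/(πd³) = 1.0482 × 201.98 = 211.72 MPa
Soderberg: 1/n_f = τ_a/S_se + τ_m/S_sy = 68.213/526 + 211.72/811 = 0.12968 + 0.26106 = 0.39074
n_f = 1/0.39074 = 2.559

2.56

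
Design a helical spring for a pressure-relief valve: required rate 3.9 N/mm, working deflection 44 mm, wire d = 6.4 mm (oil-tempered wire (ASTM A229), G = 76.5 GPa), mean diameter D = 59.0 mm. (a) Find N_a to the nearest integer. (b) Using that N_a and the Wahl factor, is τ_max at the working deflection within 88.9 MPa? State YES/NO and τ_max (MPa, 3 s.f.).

N_a = Gd⁴/(8D³k) = (76.5×10³)(6.4⁴)/(8·59.0³·3.9) = 20.03 → N_a = 20
Actual rate k = Gd⁴/(8D³·20) = 3.9058 N/mm
Working load F = kδ = 3.9058·44 = 171.85 N
C = 59.0/6.4 = 9.2188; K_W = (4C−1)/(4C−4)+0.615/C = 1.1580
τ_max = K_W·8FD/(πd³) = 1.1580·98.494 = 114.05 MPa
τ_max > 88.9 MPa → exceeds allowable

(a) 20 coils; (b) NO, τ_max = 114 MPa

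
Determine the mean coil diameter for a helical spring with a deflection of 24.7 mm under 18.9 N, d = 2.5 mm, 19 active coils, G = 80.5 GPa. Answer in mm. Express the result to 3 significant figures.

30.0 mm

Required rate k = F/δ = 18.9/24.7 = 0.76518 N/mm
D = (Gd⁴/(8N_a·k))^(1/3) = (80.5×10³·2.5⁴/(8·19·0.76518))^(1/3)
  = (27036.3)^(1/3) = 30.0134 mm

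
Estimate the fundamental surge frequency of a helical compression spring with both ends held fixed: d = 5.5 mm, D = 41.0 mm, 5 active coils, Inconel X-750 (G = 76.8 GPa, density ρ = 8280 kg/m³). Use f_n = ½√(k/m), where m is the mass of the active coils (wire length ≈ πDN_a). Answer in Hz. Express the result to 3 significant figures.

224 Hz

k = Gd⁴/(8D³N_a) = (76.8×10³)(5.5⁴)/(8·41.0³·5) = 25.492 N/mm = 25492 N/m
Wire length L = πDN_a = π·41.0·5 = 644.03 mm
m = ρ·(πd²/4)·L = 8280 × 23.758×10⁻⁶ m² × 0.64403 m = 0.12669 kg
f_n = ½√(k/m) = 0.5·√(25492/0.12669) = 0.5·√(2.0121e+05) = 224.28 Hz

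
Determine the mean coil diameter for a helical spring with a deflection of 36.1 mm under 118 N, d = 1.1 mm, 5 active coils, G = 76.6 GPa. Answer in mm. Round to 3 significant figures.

Required rate k = F/δ = 118/36.1 = 3.2687 N/mm
D = (Gd⁴/(8N_a·k))^(1/3) = (76.6×10³·1.1⁴/(8·5·3.2687))^(1/3)
  = (857.758)^(1/3) = 9.5014 mm

9.50 mm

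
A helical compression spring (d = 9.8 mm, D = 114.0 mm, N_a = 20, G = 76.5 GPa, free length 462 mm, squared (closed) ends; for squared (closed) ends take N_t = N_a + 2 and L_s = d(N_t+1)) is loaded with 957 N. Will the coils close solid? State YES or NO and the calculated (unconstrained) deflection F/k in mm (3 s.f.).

YES, δ = 321 mm

k = Gd⁴/(8D³N_a) = (76.5×10³)(9.8⁴)/(8·114.0³·20) = 2.9767 N/mm
N_t = 22; L_s = 9.8·23 = 225.4 mm; δ_solid = L₀ − L_s = 462 − 225.4 = 236.6 mm
δ = F/k = 957/2.9767 = 321.5 mm
δ ≥ δ_solid → spring goes solid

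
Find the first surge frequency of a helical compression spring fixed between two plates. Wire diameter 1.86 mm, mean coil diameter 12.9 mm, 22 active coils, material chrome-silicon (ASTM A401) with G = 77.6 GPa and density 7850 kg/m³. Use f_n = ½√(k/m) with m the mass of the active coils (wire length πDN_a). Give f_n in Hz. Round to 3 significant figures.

180 Hz

k = Gd⁴/(8D³N_a) = (77.6×10³)(1.86⁴)/(8·12.9³·22) = 2.4583 N/mm = 2458.3 N/m
Wire length L = πDN_a = π·12.9·22 = 891.58 mm
m = ρ·(πd²/4)·L = 7850 × 2.7172×10⁻⁶ m² × 0.89158 m = 0.019017 kg
f_n = ½√(k/m) = 0.5·√(2458.3/0.019017) = 0.5·√(1.2927e+05) = 179.77 Hz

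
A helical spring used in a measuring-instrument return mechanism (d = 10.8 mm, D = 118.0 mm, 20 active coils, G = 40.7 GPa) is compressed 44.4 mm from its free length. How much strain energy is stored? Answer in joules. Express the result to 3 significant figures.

2.08 J

k = Gd⁴/(8D³N_a) = (40.7×10³)(10.8⁴)/(8·118.0³·20) = 2.1063 N/mm
U = ½kδ² = 0.5 × 2.1063 × 44.4² = 2076.2 N·mm = 2.0762 J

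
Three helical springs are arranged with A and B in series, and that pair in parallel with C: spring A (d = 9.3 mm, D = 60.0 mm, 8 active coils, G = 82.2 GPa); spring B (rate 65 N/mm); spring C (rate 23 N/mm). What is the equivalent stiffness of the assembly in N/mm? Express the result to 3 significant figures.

49.4 N/mm

k_A = Gd⁴/(8D³N_a) = (82.2×10³)(9.3⁴)/(8·60.0³·8) = 44.481 N/mm
Springs A,B series: k_AB = 1/(1/44.481+1/65) = 26.409 N/mm; parallel with C: k_eq = 26.409+23 = 49.409 N/mm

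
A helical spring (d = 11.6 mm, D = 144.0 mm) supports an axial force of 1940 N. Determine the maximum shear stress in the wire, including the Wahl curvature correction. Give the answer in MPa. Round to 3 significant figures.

Spring index C = D/d = 144.0/11.6 = 12.4138
K_W = (4C−1)/(4C−4) + 0.615/C = 48.655/45.655 + 0.0495 = 1.1153
τ₀ = 8FD/(πd³) = 8·1940·144.0/(π·11.6³) = 2.23488e+06/4903.7 = 455.75 MPa
τ_max = K·τ₀ = 1.1153 × 455.75 = 508.28 MPa

508 MPa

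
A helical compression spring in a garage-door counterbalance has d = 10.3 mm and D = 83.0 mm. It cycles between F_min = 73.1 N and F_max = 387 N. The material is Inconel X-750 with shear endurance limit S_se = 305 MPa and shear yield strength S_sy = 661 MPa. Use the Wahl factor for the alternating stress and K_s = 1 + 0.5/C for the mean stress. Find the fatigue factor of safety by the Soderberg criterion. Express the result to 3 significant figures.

C = D/d = 83.0/10.3 = 8.0583; K_W = (4C−1)/(4C−4)+0.615/C = 1.1826; K_s = 1+0.5/C = 1.0620
F_a = (F_max−F_min)/2 = 156.95 N; F_m = (F_max+F_min)/2 = 230.05 N
τ_a = K_W·8F_aD/(πd³) = 1.1826 × 30.358 = 35.9 MPa
τ_m = K_s·8F_mD/(πd³) = 1.0620 × 44.497 = 47.258 MPa
Soderberg: 1/n_f = τ_a/S_se + τ_m/S_sy = 35.9/305 + 47.258/661 = 0.11771 + 0.07149 = 0.1892
n_f = 1/0.1892 = 5.285

5.29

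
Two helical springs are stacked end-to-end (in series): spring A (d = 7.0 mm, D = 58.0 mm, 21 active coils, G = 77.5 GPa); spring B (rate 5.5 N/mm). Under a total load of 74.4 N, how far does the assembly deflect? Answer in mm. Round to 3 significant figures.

k_A = Gd⁴/(8D³N_a) = (77.5×10³)(7.0⁴)/(8·58.0³·21) = 5.6768 N/mm
Series: 1/k_eq = 1/5.6768 + 1/5.5 = 0.35797; k_eq = 2.7935 N/mm
δ = F/k_eq = 74.4/2.7935 = 26.633 mm

26.6 mm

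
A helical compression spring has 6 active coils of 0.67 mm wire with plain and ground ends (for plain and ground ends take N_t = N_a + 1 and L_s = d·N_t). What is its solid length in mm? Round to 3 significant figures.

4.69 mm

plain and ground ends: N_t = N_a + 1 = 6 + 1 = 7
L_s = d·N_t = 0.67 × 7 = 4.69 mm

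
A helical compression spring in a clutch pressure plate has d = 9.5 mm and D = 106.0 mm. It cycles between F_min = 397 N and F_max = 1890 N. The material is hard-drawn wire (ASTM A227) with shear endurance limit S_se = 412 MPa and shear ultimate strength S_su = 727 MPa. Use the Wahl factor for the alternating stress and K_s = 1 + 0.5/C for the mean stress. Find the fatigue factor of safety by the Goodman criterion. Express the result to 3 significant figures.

C = D/d = 106.0/9.5 = 11.1579; K_W = (4C−1)/(4C−4)+0.615/C = 1.1290; K_s = 1+0.5/C = 1.0448
F_a = (F_max−F_min)/2 = 746.5 N; F_m = (F_max+F_min)/2 = 1143.5 N
τ_a = K_W·8F_aD/(πd³) = 1.1290 × 235.02 = 265.33 MPa
τ_m = K_s·8F_mD/(πd³) = 1.0448 × 360.01 = 376.14 MPa
Goodman: 1/n_f = τ_a/S_se + τ_m/S_su = 265.33/412 + 376.14/727 = 0.64400 + 0.51739 = 1.1614
n_f = 1/1.1614 = 0.861

0.861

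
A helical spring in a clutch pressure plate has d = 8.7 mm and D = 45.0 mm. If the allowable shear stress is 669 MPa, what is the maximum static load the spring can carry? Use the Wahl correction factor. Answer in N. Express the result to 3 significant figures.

2960 N

C = D/d = 45.0/8.7 = 5.1724
K_W = (4C−1)/(4C−4) + 0.615/C = 19.690/16.690 + 0.1189 = 1.2987
τ_max = K·8FD/(πd³) → F_max = τ_allow·πd³/(8DK)
F_max = 669·π·8.7³/(8·45.0·1.2987) = 1.384e+06/467.51 = 2960.3 N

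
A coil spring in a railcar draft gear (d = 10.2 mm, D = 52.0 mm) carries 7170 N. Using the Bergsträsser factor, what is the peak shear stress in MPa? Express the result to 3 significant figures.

Spring index C = D/d = 52.0/10.2 = 5.0980
K_B = (4C+2)/(4C−3) = 22.392/17.392 = 1.2875
τ₀ = 8FD/(πd³) = 8·7170·52.0/(π·10.2³) = 2.98272e+06/3333.9 = 894.67 MPa
τ_max = K·τ₀ = 1.2875 × 894.67 = 1151.9 MPa

1150 MPa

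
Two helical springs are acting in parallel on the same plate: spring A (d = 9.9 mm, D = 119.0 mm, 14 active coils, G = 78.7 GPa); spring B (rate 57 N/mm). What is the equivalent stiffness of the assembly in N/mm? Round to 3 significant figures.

k_A = Gd⁴/(8D³N_a) = (78.7×10³)(9.9⁴)/(8·119.0³·14) = 4.0055 N/mm
Parallel: k_eq = 4.0055 + 57 = 61.005 N/mm

61.0 N/mm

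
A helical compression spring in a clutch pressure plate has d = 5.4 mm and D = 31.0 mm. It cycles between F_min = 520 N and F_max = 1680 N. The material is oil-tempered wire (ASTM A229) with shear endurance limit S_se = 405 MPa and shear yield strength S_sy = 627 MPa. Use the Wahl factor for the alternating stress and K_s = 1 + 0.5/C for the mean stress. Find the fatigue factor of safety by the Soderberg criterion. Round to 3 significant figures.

0.536

C = D/d = 31.0/5.4 = 5.7407; K_W = (4C−1)/(4C−4)+0.615/C = 1.2653; K_s = 1+0.5/C = 1.0871
F_a = (F_max−F_min)/2 = 580 N; F_m = (F_max+F_min)/2 = 1100 N
τ_a = K_W·8F_aD/(πd³) = 1.2653 × 290.77 = 367.92 MPa
τ_m = K_s·8F_mD/(πd³) = 1.0871 × 551.46 = 599.49 MPa
Soderberg: 1/n_f = τ_a/S_se + τ_m/S_sy = 367.92/405 + 599.49/627 = 0.90844 + 0.95612 = 1.8646
n_f = 1/1.8646 = 0.5363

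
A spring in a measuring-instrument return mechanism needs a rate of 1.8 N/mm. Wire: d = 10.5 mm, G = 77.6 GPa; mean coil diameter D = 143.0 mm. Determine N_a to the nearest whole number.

22

N_a = Gd⁴/(8D³k) = (77.6×10³ × 10.5⁴)/(8 × 143.0³ × 1.8)
    = 9.43233e+08 / 4.21086e+07 = 22.4 → 22 coils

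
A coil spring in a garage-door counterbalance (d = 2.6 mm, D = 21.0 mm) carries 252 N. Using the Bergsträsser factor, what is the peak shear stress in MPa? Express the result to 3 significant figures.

Spring index C = D/d = 21.0/2.6 = 8.0769
K_B = (4C+2)/(4C−3) = 34.308/29.308 = 1.1706
τ₀ = 8FD/(πd³) = 8·252·21.0/(π·2.6³) = 42336/55.217 = 766.73 MPa
τ_max = K·τ₀ = 1.1706 × 766.73 = 897.53 MPa

898 MPa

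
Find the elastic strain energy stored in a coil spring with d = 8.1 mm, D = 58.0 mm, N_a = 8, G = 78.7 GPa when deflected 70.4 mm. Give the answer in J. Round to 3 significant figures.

k = Gd⁴/(8D³N_a) = (78.7×10³)(8.1⁴)/(8·58.0³·8) = 27.13 N/mm
U = ½kδ² = 0.5 × 27.13 × 70.4² = 67230 N·mm = 67.23 J

67.2 J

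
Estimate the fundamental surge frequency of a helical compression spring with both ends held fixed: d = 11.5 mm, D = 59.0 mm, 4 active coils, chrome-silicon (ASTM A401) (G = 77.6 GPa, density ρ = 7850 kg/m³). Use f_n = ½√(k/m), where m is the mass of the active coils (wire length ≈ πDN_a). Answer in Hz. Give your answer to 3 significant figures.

292 Hz

k = Gd⁴/(8D³N_a) = (77.6×10³)(11.5⁴)/(8·59.0³·4) = 206.51 N/mm = 2.0651e+05 N/m
Wire length L = πDN_a = π·59.0·4 = 741.42 mm
m = ρ·(πd²/4)·L = 7850 × 103.87×10⁻⁶ m² × 0.74142 m = 0.60453 kg
f_n = ½√(k/m) = 0.5·√(2.0651e+05/0.60453) = 0.5·√(3.4161e+05) = 292.24 Hz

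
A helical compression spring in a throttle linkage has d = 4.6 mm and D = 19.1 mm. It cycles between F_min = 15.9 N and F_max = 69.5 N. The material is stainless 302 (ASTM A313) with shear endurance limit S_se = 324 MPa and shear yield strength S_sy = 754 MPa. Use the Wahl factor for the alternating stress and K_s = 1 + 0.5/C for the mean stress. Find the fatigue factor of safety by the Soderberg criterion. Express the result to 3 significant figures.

11.2

C = D/d = 19.1/4.6 = 4.1522; K_W = (4C−1)/(4C−4)+0.615/C = 1.3860; K_s = 1+0.5/C = 1.1204
F_a = (F_max−F_min)/2 = 26.8 N; F_m = (F_max+F_min)/2 = 42.7 N
τ_a = K_W·8F_aD/(πd³) = 1.3860 × 13.392 = 18.561 MPa
τ_m = K_s·8F_mD/(πd³) = 1.1204 × 21.337 = 23.906 MPa
Soderberg: 1/n_f = τ_a/S_se + τ_m/S_sy = 18.561/324 + 23.906/754 = 0.05729 + 0.03171 = 0.088994
n_f = 1/0.088994 = 11.24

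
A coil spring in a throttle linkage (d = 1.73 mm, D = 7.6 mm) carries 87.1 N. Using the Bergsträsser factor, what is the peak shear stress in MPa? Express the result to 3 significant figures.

437 MPa

Spring index C = D/d = 7.6/1.73 = 4.3931
K_B = (4C+2)/(4C−3) = 19.572/14.572 = 1.3431
τ₀ = 8FD/(πd³) = 8·87.1·7.6/(π·1.73³) = 5295.68/16.266 = 325.56 MPa
τ_max = K·τ₀ = 1.3431 × 325.56 = 437.27 MPa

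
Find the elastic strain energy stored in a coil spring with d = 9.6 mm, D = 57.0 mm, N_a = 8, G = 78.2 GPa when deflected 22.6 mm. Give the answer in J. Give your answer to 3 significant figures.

14.3 J

k = Gd⁴/(8D³N_a) = (78.2×10³)(9.6⁴)/(8·57.0³·8) = 56.039 N/mm
U = ½kδ² = 0.5 × 56.039 × 22.6² = 14311 N·mm = 14.311 J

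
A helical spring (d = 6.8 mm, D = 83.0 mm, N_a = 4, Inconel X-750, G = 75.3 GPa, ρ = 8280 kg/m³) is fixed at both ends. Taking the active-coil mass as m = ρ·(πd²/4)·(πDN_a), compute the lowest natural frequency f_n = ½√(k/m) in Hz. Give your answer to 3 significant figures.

83.7 Hz

k = Gd⁴/(8D³N_a) = (75.3×10³)(6.8⁴)/(8·83.0³·4) = 8.7993 N/mm = 8799.3 N/m
Wire length L = πDN_a = π·83.0·4 = 1043 mm
m = ρ·(πd²/4)·L = 8280 × 36.317×10⁻⁶ m² × 1.043 m = 0.31364 kg
f_n = ½√(k/m) = 0.5·√(8799.3/0.31364) = 0.5·√(28056) = 83.749 Hz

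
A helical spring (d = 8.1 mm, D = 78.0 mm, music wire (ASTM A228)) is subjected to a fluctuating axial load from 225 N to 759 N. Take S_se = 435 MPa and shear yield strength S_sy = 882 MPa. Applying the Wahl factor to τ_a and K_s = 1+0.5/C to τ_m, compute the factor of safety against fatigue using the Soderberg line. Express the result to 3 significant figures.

C = D/d = 78.0/8.1 = 9.6296; K_W = (4C−1)/(4C−4)+0.615/C = 1.1508; K_s = 1+0.5/C = 1.0519
F_a = (F_max−F_min)/2 = 267 N; F_m = (F_max+F_min)/2 = 492 N
τ_a = K_W·8F_aD/(πd³) = 1.1508 × 99.791 = 114.84 MPa
τ_m = K_s·8F_mD/(πd³) = 1.0519 × 183.88 = 193.43 MPa
Soderberg: 1/n_f = τ_a/S_se + τ_m/S_sy = 114.84/435 + 193.43/882 = 0.26399 + 0.21931 = 0.4833
n_f = 1/0.4833 = 2.069

2.07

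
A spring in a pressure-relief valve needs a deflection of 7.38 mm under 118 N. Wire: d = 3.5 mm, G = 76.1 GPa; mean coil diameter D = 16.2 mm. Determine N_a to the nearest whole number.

Required rate k = F/δ = 118/7.38 = 15.989 N/mm
N_a = Gd⁴/(8D³k) = (76.1×10³ × 3.5⁴)/(8 × 16.2³ × 15.989)
    = 1.14198e+07 / 543827 = 21 → 21 coils

21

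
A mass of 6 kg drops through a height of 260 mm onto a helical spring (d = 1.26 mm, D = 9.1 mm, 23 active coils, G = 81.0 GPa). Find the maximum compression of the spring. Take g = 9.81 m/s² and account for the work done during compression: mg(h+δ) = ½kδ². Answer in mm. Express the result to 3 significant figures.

k = Gd⁴/(8D³N_a) = (81.0×10³)(1.26⁴)/(8·9.1³·23) = 1.4724 N/mm
W = mg = 6 × 9.81 = 58.86 N
½kδ² − Wδ − Wh = 0 → δ = (W + √(W² + 2kWh))/k
δ = (58.86 + √(3464.5 + 45066))/1.4724 = (58.86 + 220.3)/1.4724 = 189.59 mm

190 mm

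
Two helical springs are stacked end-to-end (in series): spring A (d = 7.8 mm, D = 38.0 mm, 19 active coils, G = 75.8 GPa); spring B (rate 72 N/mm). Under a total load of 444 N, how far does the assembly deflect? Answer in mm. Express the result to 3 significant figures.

k_A = Gd⁴/(8D³N_a) = (75.8×10³)(7.8⁴)/(8·38.0³·19) = 33.64 N/mm
Series: 1/k_eq = 1/33.64 + 1/72 = 0.043616; k_eq = 22.928 N/mm
δ = F/k_eq = 444/22.928 = 19.365 mm

19.4 mm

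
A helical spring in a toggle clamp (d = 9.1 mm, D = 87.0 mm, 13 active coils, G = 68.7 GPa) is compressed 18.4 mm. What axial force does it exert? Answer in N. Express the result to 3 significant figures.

127 N

k = Gd⁴/(8D³N_a) = (68.7×10³)(9.1⁴)/(8·87.0³·13) = 6.8791 N/mm
F = k·δ = 6.8791 × 18.4 = 126.58 N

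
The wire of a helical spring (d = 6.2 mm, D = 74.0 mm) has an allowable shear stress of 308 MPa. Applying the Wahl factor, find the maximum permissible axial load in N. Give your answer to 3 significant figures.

348 N

C = D/d = 74.0/6.2 = 11.9355
K_W = (4C−1)/(4C−4) + 0.615/C = 46.742/43.742 + 0.0515 = 1.1201
τ_max = K·8FD/(πd³) → F_max = τ_allow·πd³/(8DK)
F_max = 308·π·6.2³/(8·74.0·1.1201) = 2.3061e+05/663.11 = 347.77 N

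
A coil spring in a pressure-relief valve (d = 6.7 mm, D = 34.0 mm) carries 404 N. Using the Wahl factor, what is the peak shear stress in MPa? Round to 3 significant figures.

Spring index C = D/d = 34.0/6.7 = 5.0746
K_W = (4C−1)/(4C−4) + 0.615/C = 19.299/16.299 + 0.1212 = 1.3053
τ₀ = 8FD/(πd³) = 8·404·34.0/(π·6.7³) = 109888/944.87 = 116.3 MPa
τ_max = K·τ₀ = 1.3053 × 116.3 = 151.8 MPa

152 MPa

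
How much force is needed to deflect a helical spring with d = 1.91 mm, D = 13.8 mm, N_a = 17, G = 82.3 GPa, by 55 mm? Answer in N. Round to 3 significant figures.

169 N

k = Gd⁴/(8D³N_a) = (82.3×10³)(1.91⁴)/(8·13.8³·17) = 3.0645 N/mm
F = k·δ = 3.0645 × 55 = 168.55 N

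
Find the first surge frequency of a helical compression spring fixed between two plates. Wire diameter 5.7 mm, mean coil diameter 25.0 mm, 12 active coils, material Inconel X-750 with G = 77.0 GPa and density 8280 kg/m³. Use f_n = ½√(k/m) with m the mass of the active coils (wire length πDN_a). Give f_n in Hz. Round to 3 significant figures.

k = Gd⁴/(8D³N_a) = (77.0×10³)(5.7⁴)/(8·25.0³·12) = 54.187 N/mm = 54187 N/m
Wire length L = πDN_a = π·25.0·12 = 942.48 mm
m = ρ·(πd²/4)·L = 8280 × 25.518×10⁻⁶ m² × 0.94248 m = 0.19913 kg
f_n = ½√(k/m) = 0.5·√(54187/0.19913) = 0.5·√(2.7212e+05) = 260.82 Hz

261 Hz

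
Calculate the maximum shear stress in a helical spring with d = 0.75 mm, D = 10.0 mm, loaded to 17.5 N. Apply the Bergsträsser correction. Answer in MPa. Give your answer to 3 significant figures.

1160 MPa

Spring index C = D/d = 10.0/0.75 = 13.3333
K_B = (4C+2)/(4C−3) = 55.333/50.333 = 1.0993
τ₀ = 8FD/(πd³) = 8·17.5·10.0/(π·0.75³) = 1400/1.3254 = 1056.3 MPa
τ_max = K·τ₀ = 1.0993 × 1056.3 = 1161.2 MPa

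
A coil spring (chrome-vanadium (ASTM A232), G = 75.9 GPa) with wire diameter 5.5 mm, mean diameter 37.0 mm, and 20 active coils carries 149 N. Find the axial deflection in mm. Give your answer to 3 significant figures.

k = Gd⁴/(8D³N_a) = (75.9×10³)(5.5⁴)/(8·37.0³·20) = 8.5697 N/mm
δ = F/k = 149 / 8.5697 = 17.387 mm

17.4 mm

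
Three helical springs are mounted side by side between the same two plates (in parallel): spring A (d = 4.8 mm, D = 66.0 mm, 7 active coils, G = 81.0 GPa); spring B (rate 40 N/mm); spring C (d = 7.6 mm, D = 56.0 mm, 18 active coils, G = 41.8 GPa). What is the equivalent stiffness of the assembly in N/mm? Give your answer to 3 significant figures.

k_A = Gd⁴/(8D³N_a) = (81.0×10³)(4.8⁴)/(8·66.0³·7) = 2.6707 N/mm
k_C = Gd⁴/(8D³N_a) = (41.8×10³)(7.6⁴)/(8·56.0³·18) = 5.5145 N/mm
Parallel: k_eq = 2.6707 + 40 + 5.5145 = 48.185 N/mm

48.2 N/mm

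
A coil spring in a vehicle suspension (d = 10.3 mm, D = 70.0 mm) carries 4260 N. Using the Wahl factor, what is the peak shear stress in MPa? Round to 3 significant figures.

Spring index C = D/d = 70.0/10.3 = 6.7961
K_W = (4C−1)/(4C−4) + 0.615/C = 26.184/23.184 + 0.0905 = 1.2199
τ₀ = 8FD/(πd³) = 8·4260·70.0/(π·10.3³) = 2.3856e+06/3432.9 = 694.92 MPa
τ_max = K·τ₀ = 1.2199 × 694.92 = 847.73 MPa

848 MPa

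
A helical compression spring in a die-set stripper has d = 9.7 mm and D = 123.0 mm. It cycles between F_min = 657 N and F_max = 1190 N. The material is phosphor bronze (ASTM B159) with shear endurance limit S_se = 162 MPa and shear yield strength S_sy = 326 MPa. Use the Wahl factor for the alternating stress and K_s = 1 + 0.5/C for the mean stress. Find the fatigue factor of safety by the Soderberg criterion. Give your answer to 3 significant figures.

C = D/d = 123.0/9.7 = 12.6804; K_W = (4C−1)/(4C−4)+0.615/C = 1.1127; K_s = 1+0.5/C = 1.0394
F_a = (F_max−F_min)/2 = 266.5 N; F_m = (F_max+F_min)/2 = 923.5 N
τ_a = K_W·8F_aD/(πd³) = 1.1127 × 91.459 = 101.77 MPa
τ_m = K_s·8F_mD/(πd³) = 1.0394 × 316.93 = 329.43 MPa
Soderberg: 1/n_f = τ_a/S_se + τ_m/S_sy = 101.77/162 + 329.43/326 = 0.62819 + 1.01052 = 1.6387
n_f = 1/1.6387 = 0.6102

0.610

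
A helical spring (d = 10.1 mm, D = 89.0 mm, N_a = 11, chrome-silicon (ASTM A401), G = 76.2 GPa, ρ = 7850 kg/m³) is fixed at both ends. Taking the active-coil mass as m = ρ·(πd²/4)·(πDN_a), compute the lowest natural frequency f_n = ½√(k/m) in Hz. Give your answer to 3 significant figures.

40.6 Hz

k = Gd⁴/(8D³N_a) = (76.2×10³)(10.1⁴)/(8·89.0³·11) = 12.782 N/mm = 12782 N/m
Wire length L = πDN_a = π·89.0·11 = 3075.6 mm
m = ρ·(πd²/4)·L = 7850 × 80.118×10⁻⁶ m² × 3.0756 m = 1.9343 kg
f_n = ½√(k/m) = 0.5·√(12782/1.9343) = 0.5·√(6607.7) = 40.644 Hz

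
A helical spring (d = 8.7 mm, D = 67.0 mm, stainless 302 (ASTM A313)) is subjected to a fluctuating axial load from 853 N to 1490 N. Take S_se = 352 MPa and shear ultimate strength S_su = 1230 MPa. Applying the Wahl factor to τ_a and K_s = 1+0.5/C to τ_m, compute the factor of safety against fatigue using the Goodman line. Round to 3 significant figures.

C = D/d = 67.0/8.7 = 7.7011; K_W = (4C−1)/(4C−4)+0.615/C = 1.1918; K_s = 1+0.5/C = 1.0649
F_a = (F_max−F_min)/2 = 318.5 N; F_m = (F_max+F_min)/2 = 1171.5 N
τ_a = K_W·8F_aD/(πd³) = 1.1918 × 82.521 = 98.347 MPa
τ_m = K_s·8F_mD/(πd³) = 1.0649 × 303.53 = 323.24 MPa
Goodman: 1/n_f = τ_a/S_se + τ_m/S_su = 98.347/352 + 323.24/1230 = 0.27940 + 0.26279 = 0.54219
n_f = 1/0.54219 = 1.844

1.84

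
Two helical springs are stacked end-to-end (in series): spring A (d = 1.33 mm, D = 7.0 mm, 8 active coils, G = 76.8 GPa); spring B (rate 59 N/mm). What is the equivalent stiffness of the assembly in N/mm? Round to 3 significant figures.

9.23 N/mm

k_A = Gd⁴/(8D³N_a) = (76.8×10³)(1.33⁴)/(8·7.0³·8) = 10.947 N/mm
Series: 1/k_eq = 1/10.947 + 1/59 = 0.1083; k_eq = 9.2337 N/mm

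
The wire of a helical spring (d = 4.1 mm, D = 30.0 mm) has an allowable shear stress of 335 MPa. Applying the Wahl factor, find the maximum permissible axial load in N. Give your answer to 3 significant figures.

251 N

C = D/d = 30.0/4.1 = 7.3171
K_W = (4C−1)/(4C−4) + 0.615/C = 28.268/25.268 + 0.0840 = 1.2028
τ_max = K·8FD/(πd³) → F_max = τ_allow·πd³/(8DK)
F_max = 335·π·4.1³/(8·30.0·1.2028) = 72535/288.67 = 251.28 N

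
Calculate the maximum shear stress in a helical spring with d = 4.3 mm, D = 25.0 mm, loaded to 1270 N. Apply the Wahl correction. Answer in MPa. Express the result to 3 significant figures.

1280 MPa

Spring index C = D/d = 25.0/4.3 = 5.8140
K_W = (4C−1)/(4C−4) + 0.615/C = 22.256/19.256 + 0.1058 = 1.2616
τ₀ = 8FD/(πd³) = 8·1270·25.0/(π·4.3³) = 254000/249.78 = 1016.9 MPa
τ_max = K·τ₀ = 1.2616 × 1016.9 = 1282.9 MPa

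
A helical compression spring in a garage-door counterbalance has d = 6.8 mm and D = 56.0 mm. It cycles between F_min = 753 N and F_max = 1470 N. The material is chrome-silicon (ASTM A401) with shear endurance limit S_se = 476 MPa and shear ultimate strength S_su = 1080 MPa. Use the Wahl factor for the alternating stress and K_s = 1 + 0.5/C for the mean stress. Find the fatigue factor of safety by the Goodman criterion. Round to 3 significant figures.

C = D/d = 56.0/6.8 = 8.2353; K_W = (4C−1)/(4C−4)+0.615/C = 1.1783; K_s = 1+0.5/C = 1.0607
F_a = (F_max−F_min)/2 = 358.5 N; F_m = (F_max+F_min)/2 = 1111.5 N
τ_a = K_W·8F_aD/(πd³) = 1.1783 × 162.59 = 191.58 MPa
τ_m = K_s·8F_mD/(πd³) = 1.0607 × 504.09 = 534.7 MPa
Goodman: 1/n_f = τ_a/S_se + τ_m/S_su = 191.58/476 + 534.7/1080 = 0.40249 + 0.49509 = 0.89758
n_f = 1/0.89758 = 1.114

1.11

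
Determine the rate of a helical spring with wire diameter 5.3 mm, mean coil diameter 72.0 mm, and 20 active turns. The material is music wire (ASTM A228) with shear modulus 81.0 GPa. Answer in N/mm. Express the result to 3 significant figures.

k = Gd⁴/(8D³N_a) = (81.0×10³ × 5.3⁴) / (8 × 72.0³ × 20)
  = 6.39129e+07 / 5.97197e+07 = 1.0702 N/mm

1.07 N/mm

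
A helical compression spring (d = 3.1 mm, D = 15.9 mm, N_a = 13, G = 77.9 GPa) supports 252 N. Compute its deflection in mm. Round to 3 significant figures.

14.6 mm

k = Gd⁴/(8D³N_a) = (77.9×10³)(3.1⁴)/(8·15.9³·13) = 17.209 N/mm
δ = F/k = 252 / 17.209 = 14.643 mm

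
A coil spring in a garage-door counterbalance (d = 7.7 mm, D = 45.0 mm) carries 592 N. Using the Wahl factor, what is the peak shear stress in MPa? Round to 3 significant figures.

Spring index C = D/d = 45.0/7.7 = 5.8442
K_W = (4C−1)/(4C−4) + 0.615/C = 22.377/19.377 + 0.1052 = 1.2601
τ₀ = 8FD/(πd³) = 8·592·45.0/(π·7.7³) = 213120/1434.2 = 148.59 MPa
τ_max = K·τ₀ = 1.2601 × 148.59 = 187.24 MPa

187 MPa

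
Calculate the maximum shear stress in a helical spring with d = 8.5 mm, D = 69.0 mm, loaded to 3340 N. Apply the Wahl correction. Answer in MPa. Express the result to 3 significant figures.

1130 MPa

Spring index C = D/d = 69.0/8.5 = 8.1176
K_W = (4C−1)/(4C−4) + 0.615/C = 31.471/28.471 + 0.0758 = 1.1811
τ₀ = 8FD/(πd³) = 8·3340·69.0/(π·8.5³) = 1.84368e+06/1929.3 = 955.61 MPa
τ_max = K·τ₀ = 1.1811 × 955.61 = 1128.7 MPa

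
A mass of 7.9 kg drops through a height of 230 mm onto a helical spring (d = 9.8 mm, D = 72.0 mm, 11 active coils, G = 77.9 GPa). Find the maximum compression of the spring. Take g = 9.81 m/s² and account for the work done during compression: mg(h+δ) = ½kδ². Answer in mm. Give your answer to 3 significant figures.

44.1 mm

k = Gd⁴/(8D³N_a) = (77.9×10³)(9.8⁴)/(8·72.0³·11) = 21.876 N/mm
W = mg = 7.9 × 9.81 = 77.499 N
½kδ² − Wδ − Wh = 0 → δ = (W + √(W² + 2kWh))/k
δ = (77.499 + √(6006.1 + 779858))/21.876 = (77.499 + 886.49)/21.876 = 44.067 mm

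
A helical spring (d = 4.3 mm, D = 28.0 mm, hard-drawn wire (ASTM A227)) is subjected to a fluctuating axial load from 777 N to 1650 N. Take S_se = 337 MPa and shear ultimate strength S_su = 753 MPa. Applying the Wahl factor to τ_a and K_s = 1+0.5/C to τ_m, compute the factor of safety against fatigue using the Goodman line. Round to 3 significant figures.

C = D/d = 28.0/4.3 = 6.5116; K_W = (4C−1)/(4C−4)+0.615/C = 1.2305; K_s = 1+0.5/C = 1.0768
F_a = (F_max−F_min)/2 = 436.5 N; F_m = (F_max+F_min)/2 = 1213.5 N
τ_a = K_W·8F_aD/(πd³) = 1.2305 × 391.45 = 481.69 MPa
τ_m = K_s·8F_mD/(πd³) = 1.0768 × 1088.3 = 1171.8 MPa
Goodman: 1/n_f = τ_a/S_se + τ_m/S_su = 481.69/337 + 1171.8/753 = 1.42934 + 1.55621 = 2.9855
n_f = 1/2.9855 = 0.3349

0.335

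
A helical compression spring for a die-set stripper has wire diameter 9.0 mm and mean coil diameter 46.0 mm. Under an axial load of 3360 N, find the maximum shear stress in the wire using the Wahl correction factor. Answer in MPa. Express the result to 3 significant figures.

Spring index C = D/d = 46.0/9.0 = 5.1111
K_W = (4C−1)/(4C−4) + 0.615/C = 19.444/16.444 + 0.1203 = 1.3028
τ₀ = 8FD/(πd³) = 8·3360·46.0/(π·9.0³) = 1.23648e+06/2290.2 = 539.9 MPa
τ_max = K·τ₀ = 1.3028 × 539.9 = 703.35 MPa

703 MPa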